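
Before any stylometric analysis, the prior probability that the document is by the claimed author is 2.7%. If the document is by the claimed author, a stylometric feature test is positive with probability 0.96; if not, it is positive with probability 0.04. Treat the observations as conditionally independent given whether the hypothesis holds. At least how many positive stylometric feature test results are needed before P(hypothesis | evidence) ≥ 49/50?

Prior odds = 0.027/0.973 = 27/973.
Likelihood ratio of a positive = 0.96/0.04 = 24.
Target odds: 0.98 ÷ 0.02 = 49.
Need (27/973) × 24ⁿ ≥ 49, i.e. 24ⁿ ≥ 47677/27.
24² = 576 falls short of 47677/27 but 24³ = 13824 reaches it, so n = 3.

3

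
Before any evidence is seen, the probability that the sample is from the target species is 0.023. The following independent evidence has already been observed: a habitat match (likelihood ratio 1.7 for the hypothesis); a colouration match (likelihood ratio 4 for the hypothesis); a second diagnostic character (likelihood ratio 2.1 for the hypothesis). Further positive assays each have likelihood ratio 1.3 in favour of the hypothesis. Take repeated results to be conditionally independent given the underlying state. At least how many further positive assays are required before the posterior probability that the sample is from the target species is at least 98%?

19

Prior odds = 0.023/0.977 = 23/977.
Combined Bayes factor of the evidence already in hand = 1.7 × 4 × 2.1 = 14.28.
Odds after that evidence = (23/977) × 14.28 = 8211/24425.
Target odds = 0.98/0.02 = 49.
Need 1.3ⁿ ≥ 49 ÷ (8211/24425) = 170975/1173.
1.3¹⁸ ≈112.455 falls short of 170975/1173 but 1.3¹⁹ ≈146.192 reaches it, so n = 19.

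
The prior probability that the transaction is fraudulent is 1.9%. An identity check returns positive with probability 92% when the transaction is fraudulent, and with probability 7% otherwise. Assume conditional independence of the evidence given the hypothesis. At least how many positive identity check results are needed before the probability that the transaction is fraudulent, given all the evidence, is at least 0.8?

Prior odds = 0.019/0.981 = 19/981.
Likelihood ratio of a positive result = 0.92/0.07 = 92/7.
Target odds: 0.8 ÷ 0.2 = 4.
Require (92/7)ⁿ ≥ 4 ÷ (19/981) = 3924/19.
(92/7)² = 8464/49 falls short of 3924/19 but (92/7)³ = 778688/343 reaches it, so n = 3.

3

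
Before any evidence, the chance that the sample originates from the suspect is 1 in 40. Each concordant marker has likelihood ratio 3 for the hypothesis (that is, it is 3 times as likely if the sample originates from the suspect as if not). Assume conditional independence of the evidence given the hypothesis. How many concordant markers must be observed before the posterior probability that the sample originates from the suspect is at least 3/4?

5

Prior odds = 0.025/0.975 = 1/39.
Likelihood ratio per concordant marker = 3.
Target posterior odds = 0.75/0.25 = 3.
Require 3ⁿ ≥ 3 ÷ (1/39) = 117.
3⁴ = 81 falls short of 117 but 3⁵ = 243 reaches it, so n = 5.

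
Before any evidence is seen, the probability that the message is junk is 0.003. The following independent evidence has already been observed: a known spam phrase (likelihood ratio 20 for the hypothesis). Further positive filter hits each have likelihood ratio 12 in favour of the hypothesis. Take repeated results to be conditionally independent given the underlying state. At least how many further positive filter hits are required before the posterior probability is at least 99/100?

3

Prior odds = 0.003/0.997 = 3/997.
Bayes factor of the evidence already in hand = 20.
Odds after that evidence = (3/997) × 20 = 60/997.
Target odds = 0.99/0.01 = 99.
Need 12ⁿ ≥ 99 ÷ (60/997) = 1645.05.
12² = 144 falls short of 1645.05 but 12³ = 1728 reaches it, so n = 3.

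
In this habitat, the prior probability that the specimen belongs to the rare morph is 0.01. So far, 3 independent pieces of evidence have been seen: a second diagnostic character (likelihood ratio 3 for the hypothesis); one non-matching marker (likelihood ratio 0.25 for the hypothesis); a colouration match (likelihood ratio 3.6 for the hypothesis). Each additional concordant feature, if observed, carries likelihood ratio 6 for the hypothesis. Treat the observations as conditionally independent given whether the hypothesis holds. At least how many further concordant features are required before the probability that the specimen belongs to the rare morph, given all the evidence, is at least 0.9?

4

Prior odds = 0.01/0.99 = 1/99.
Combined Bayes factor of the evidence already in hand = 3 × 0.25 × 3.6 = 2.7.
Odds after that evidence = (1/99) × 2.7 = 3/110.
Target odds = 0.9/0.1 = 9.
Need 6ⁿ ≥ 9 ÷ (3/110) = 330.
6³ = 216 falls short of 330 but 6⁴ = 1296 reaches it, so n = 4.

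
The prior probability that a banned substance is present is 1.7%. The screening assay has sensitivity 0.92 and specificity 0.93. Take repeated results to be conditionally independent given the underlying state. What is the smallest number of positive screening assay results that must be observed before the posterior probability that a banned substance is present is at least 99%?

4

Prior odds = 0.017/0.983 = 17/983.
False-positive rate = 1 − 0.93 = 0.07; likelihood ratio of a positive = 0.92/0.07 = 92/7.
Target odds: 0.99 ÷ 0.01 = 99.
Require (92/7)ⁿ ≥ 99 ÷ (17/983) = 97317/17.
(92/7)³ = 778688/343 falls short of 97317/17 but (92/7)⁴ = 71639296/2401 reaches it, so n = 4.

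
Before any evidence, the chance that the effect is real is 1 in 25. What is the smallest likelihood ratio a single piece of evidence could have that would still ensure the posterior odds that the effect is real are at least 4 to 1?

Prior odds = 0.04/0.96 = 1/24.
Target odds = 4.
Required Bayes factor = 4 ÷ (1/24) = 96.

96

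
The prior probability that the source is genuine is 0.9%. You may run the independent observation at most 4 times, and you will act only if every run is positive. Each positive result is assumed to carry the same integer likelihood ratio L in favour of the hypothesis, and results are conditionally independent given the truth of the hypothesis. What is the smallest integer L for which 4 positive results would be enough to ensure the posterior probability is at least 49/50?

9

Prior odds = 0.009/0.991 = 9/991.
Target odds = 0.98/0.02 = 49.
Need L⁴ ≥ 49 ÷ (9/991) = 48559/9.
8⁴ = 4096 < 48559/9 ≤ 6561 = 9⁴, so L = 9.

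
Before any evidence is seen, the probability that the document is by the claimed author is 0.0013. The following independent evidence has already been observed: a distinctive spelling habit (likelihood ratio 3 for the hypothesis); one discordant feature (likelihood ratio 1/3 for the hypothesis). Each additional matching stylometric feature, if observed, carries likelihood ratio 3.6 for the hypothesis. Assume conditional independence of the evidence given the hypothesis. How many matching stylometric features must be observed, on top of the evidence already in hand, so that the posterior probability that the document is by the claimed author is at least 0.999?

11

Prior odds = 0.0013/0.9987 = 13/9987.
Combined Bayes factor of the evidence already in hand = 3 × (1/3) = 1.
Odds after that evidence = (13/9987) × 1 = 13/9987.
Target odds = 0.999/0.001 = 999.
Need 3.6ⁿ ≥ 999 ÷ (13/9987) = 9977013/13.
3.6¹⁰ ≈365616 falls short of 9977013/13 but 3.6¹¹ ≈1.31622e+06 reaches it, so n = 11.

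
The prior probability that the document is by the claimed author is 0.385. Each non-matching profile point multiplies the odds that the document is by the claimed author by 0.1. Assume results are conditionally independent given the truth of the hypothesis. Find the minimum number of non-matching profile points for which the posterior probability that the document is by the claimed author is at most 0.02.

2

Prior odds = 0.385/0.615 = 77/123.
Likelihood ratio per non-matching profile point = 0.1.
Target posterior odds = 0.02/0.98 = 1/49.
Require 0.1ⁿ ≤ 1/49 ÷ (77/123) = 123/3773.
0.1¹ = 0.1 is still above 123/3773 but 0.1² = 0.01 is at or below it, so n = 2.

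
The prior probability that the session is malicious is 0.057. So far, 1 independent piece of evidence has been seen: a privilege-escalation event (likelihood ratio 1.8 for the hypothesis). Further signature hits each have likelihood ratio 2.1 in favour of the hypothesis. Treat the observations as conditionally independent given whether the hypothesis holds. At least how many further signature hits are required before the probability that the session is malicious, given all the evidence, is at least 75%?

5

Prior odds = 0.057/0.943 = 57/943.
Bayes factor of the evidence already in hand = 1.8.
Odds after that evidence = (57/943) × 1.8 = 513/4715.
Target odds = 0.75/0.25 = 3.
Need 2.1ⁿ ≥ 3 ÷ (513/4715) = 4715/171.
2.1⁴ = 19.4481 falls short of 4715/171 but 2.1⁵ = 4084101/100000 reaches it, so n = 5.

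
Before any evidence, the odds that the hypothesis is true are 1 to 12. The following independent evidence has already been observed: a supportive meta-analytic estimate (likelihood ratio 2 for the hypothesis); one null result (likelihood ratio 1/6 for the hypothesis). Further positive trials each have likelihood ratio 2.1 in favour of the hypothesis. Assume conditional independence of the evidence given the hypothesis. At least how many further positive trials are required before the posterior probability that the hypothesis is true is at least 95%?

Prior odds = 1/12.
Combined Bayes factor of the evidence already in hand = 2 × (1/6) = 1/3.
Odds after that evidence = (1/12) × 1/3 = 1/36.
Target odds = 0.95/0.05 = 19.
Need 2.1ⁿ ≥ 19 ÷ (1/36) = 684.
2.1⁸ ≈378.229 falls short of 684 but 2.1⁹ ≈794.28 reaches it, so n = 9.

9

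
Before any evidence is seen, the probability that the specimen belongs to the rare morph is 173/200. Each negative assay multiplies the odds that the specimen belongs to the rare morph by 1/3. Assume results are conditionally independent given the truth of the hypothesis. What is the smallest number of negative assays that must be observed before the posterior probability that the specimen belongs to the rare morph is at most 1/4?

Prior odds = 0.865/0.135 = 173/27.
Likelihood ratio per negative assay = 1/3.
Target odds: 0.25 ÷ 0.75 = 1/3.
Need (173/27) × (1/3)ⁿ ≤ 1/3, i.e. (1/3)ⁿ ≤ 9/173.
(1/3)² = 1/9 is still above 9/173 but (1/3)³ = 1/27 is at or below it, so n = 3.

3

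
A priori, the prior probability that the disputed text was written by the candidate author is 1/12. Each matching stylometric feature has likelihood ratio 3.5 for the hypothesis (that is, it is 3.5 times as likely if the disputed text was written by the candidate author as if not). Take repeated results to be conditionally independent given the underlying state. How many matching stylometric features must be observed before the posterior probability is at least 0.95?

Prior odds = (1/12)/(11/12) = 1/11.
Likelihood ratio per matching stylometric feature = 3.5.
Target posterior odds = 0.95/0.05 = 19.
Need (1/11) × 3.5ⁿ ≥ 19, i.e. 3.5ⁿ ≥ 209.
3.5⁴ = 150.0625 falls short of 209 but 3.5⁵ = 525.21875 reaches it, so n = 5.

5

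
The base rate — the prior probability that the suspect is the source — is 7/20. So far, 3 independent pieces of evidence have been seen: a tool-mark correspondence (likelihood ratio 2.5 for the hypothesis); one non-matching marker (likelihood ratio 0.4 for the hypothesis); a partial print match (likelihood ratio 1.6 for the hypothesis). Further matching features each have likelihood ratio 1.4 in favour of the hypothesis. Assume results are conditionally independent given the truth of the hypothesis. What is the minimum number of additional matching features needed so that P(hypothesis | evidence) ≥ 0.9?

7

Prior odds = 0.35/0.65 = 7/13.
Combined Bayes factor of the evidence already in hand = 2.5 × 0.4 × 1.6 = 1.6.
Odds after that evidence = (7/13) × 1.6 = 56/65.
Target odds = 0.9/0.1 = 9.
Need 1.4ⁿ ≥ 9 ÷ (56/65) = 585/56.
1.4⁶ = 117649/15625 falls short of 585/56 but 1.4⁷ = 823543/78125 reaches it, so n = 7.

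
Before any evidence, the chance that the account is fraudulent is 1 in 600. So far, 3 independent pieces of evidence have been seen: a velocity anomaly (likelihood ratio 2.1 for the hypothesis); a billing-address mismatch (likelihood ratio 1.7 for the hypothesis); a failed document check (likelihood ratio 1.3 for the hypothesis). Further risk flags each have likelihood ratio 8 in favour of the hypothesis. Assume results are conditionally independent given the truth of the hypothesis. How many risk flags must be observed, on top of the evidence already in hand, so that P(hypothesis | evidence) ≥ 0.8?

Prior odds = (1/600)/(599/600) = 1/599.
Combined Bayes factor of the evidence already in hand = 2.1 × 1.7 × 1.3 = 4.641.
Odds after that evidence = (1/599) × 4.641 = 4641/599000.
Target odds = 0.8/0.2 = 4.
Need 8ⁿ ≥ 4 ÷ (4641/599000) = 2396000/4641.
8³ = 512 falls short of 2396000/4641 but 8⁴ = 4096 reaches it, so n = 4.

4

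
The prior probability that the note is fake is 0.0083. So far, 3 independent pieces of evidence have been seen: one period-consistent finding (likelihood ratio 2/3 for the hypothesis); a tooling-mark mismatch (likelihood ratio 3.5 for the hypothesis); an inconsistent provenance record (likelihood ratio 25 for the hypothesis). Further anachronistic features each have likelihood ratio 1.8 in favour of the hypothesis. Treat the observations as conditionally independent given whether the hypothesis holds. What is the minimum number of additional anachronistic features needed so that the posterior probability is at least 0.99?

10

Prior odds = 0.0083/0.9917 = 83/9917.
Combined Bayes factor of the evidence already in hand = (2/3) × 3.5 × 25 = 175/3.
Odds after that evidence = (83/9917) × 175/3 = 14525/29751.
Target odds = 0.99/0.01 = 99.
Need 1.8ⁿ ≥ 99 ÷ (14525/29751) = 2945349/14525.
1.8⁹ = 387420489/1953125 falls short of 2945349/14525 but 1.8¹⁰ ≈357.047 reaches it, so n = 10.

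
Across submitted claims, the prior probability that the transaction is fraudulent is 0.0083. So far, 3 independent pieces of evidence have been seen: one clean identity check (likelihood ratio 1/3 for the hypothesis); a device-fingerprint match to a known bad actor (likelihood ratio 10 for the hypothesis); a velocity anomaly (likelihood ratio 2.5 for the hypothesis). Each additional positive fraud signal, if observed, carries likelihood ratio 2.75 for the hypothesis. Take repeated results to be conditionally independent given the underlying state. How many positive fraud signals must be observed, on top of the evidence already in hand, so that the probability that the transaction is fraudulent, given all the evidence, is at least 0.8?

5

Prior odds = 0.0083/0.9917 = 83/9917.
Combined Bayes factor of the evidence already in hand = (1/3) × 10 × 2.5 = 25/3.
Odds after that evidence = (83/9917) × 25/3 = 2075/29751.
Target odds = 0.8/0.2 = 4.
Need 2.75ⁿ ≥ 4 ÷ (2075/29751) = 119004/2075.
2.75⁴ = 57.19140625 falls short of 119004/2075 but 2.75⁵ = 161051/1024 reaches it, so n = 5.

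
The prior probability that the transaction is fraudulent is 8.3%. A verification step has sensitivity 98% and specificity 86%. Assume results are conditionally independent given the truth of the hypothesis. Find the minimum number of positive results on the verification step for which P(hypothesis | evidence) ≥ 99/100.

4

Prior odds = 0.083/0.917 = 83/917.
False-positive rate = 1 − 0.86 = 0.14; likelihood ratio of a positive = 0.98/0.14 = 7.
Target posterior odds = 0.99/0.01 = 99.
Require 7ⁿ ≥ 99 ÷ (83/917) = 90783/83.
7³ = 343 falls short of 90783/83 but 7⁴ = 2401 reaches it, so n = 4.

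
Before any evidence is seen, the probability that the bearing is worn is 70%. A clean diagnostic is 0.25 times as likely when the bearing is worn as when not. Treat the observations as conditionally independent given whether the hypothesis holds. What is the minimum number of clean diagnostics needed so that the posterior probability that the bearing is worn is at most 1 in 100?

Prior odds = 0.7/0.3 = 7/3.
Likelihood ratio per clean diagnostic = 0.25.
Target odds: 0.01 ÷ 0.99 = 1/99.
Need (7/3) × 0.25ⁿ ≤ 1/99, i.e. 0.25ⁿ ≤ 1/231.
0.25³ = 0.015625 is still above 1/231 but 0.25⁴ = 0.00390625 is at or below it, so n = 4.

4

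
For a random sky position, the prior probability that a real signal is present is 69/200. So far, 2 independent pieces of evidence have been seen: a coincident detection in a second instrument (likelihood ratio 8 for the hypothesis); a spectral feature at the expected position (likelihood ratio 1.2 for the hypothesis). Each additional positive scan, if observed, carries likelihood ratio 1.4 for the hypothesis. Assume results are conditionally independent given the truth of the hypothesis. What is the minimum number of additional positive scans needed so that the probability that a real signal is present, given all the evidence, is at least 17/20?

1

Prior odds = 0.345/0.655 = 69/131.
Combined Bayes factor of the evidence already in hand = 8 × 1.2 = 9.6.
Odds after that evidence = (69/131) × 9.6 = 3312/655.
Target odds = 0.85/0.15 = 17/3.
Need 1.4ⁿ ≥ 17/3 ÷ (3312/655) = 11135/9936.
1.4¹ = 1.4, which meets the required 11135/9936; so n = 1.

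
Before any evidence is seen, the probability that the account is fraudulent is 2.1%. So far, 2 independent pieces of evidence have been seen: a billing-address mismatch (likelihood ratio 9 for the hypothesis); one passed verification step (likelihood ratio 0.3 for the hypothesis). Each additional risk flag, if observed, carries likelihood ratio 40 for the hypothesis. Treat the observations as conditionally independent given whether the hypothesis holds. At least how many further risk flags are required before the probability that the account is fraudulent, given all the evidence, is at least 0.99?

3

Prior odds = 0.021/0.979 = 21/979.
Combined Bayes factor of the evidence already in hand = 9 × 0.3 = 2.7.
Odds after that evidence = (21/979) × 2.7 = 567/9790.
Target odds = 0.99/0.01 = 99.
Need 40ⁿ ≥ 99 ÷ (567/9790) = 107690/63.
40² = 1600 falls short of 107690/63 but 40³ = 64000 reaches it, so n = 3.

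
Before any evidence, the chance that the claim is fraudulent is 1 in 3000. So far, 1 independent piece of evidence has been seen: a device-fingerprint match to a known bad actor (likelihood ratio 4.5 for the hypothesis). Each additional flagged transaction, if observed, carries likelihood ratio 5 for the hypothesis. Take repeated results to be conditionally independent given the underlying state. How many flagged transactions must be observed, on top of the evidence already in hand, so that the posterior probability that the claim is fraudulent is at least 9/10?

Prior odds = (1/3000)/(2999/3000) = 1/2999.
Bayes factor of the evidence already in hand = 4.5.
Odds after that evidence = (1/2999) × 4.5 = 9/5998.
Target odds = 0.9/0.1 = 9.
Need 5ⁿ ≥ 9 ÷ (9/5998) = 5998.
5⁵ = 3125 falls short of 5998 but 5⁶ = 15625 reaches it, so n = 6.

6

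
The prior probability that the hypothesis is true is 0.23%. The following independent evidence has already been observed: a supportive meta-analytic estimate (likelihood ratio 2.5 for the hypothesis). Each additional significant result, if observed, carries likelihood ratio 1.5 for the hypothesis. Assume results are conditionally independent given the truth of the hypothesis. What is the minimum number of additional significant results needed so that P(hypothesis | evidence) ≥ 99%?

Prior odds = 0.0023/0.9977 = 23/9977.
Bayes factor of the evidence already in hand = 2.5.
Odds after that evidence = (23/9977) × 2.5 = 115/19954.
Target odds = 0.99/0.01 = 99.
Need 1.5ⁿ ≥ 99 ÷ (115/19954) = 1975446/115.
1.5²⁴ ≈16834.1 falls short of 1975446/115 but 1.5²⁵ ≈25251.2 reaches it, so n = 25.

25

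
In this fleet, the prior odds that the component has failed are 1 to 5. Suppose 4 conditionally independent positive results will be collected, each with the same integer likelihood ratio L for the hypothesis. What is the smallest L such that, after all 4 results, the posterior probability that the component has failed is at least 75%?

Prior odds = 0.2.
Target odds = 0.75/0.25 = 3.
Need L⁴ ≥ 3 ÷ 0.2 = 15.
1⁴ = 1 < 15 ≤ 16 = 2⁴, so L = 2.

2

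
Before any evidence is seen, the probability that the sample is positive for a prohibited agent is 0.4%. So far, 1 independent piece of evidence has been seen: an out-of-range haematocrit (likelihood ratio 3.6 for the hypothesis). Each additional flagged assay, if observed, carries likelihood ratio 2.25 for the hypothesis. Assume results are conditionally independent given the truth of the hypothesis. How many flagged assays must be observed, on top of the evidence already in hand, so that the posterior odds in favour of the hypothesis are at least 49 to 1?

Prior odds = 0.004/0.996 = 1/249.
Bayes factor of the evidence already in hand = 3.6.
Odds after that evidence = (1/249) × 3.6 = 6/415.
Target odds = 49.
Need 2.25ⁿ ≥ 49 ÷ (6/415) = 20335/6.
2.25¹⁰ ≈3325.26 falls short of 20335/6 but 2.25¹¹ ≈7481.83 reaches it, so n = 11.

11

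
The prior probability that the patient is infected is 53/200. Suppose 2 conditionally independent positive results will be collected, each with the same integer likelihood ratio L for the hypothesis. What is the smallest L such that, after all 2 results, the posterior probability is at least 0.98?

Prior odds = 0.265/0.735 = 53/147.
Target odds = 0.98/0.02 = 49.
Need L² ≥ 49 ÷ (53/147) = 7203/53.
11² = 121 < 7203/53 ≤ 144 = 12², so L = 12.

12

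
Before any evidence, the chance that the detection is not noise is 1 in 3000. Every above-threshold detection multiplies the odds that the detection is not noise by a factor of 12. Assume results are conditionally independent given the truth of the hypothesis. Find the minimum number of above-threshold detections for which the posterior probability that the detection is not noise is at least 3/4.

Prior odds = (1/3000)/(2999/3000) = 1/2999.
Likelihood ratio per above-threshold detection = 12.
Target odds: 0.75 ÷ 0.25 = 3.
Need (1/2999) × 12ⁿ ≥ 3, i.e. 12ⁿ ≥ 8997.
12³ = 1728 falls short of 8997 but 12⁴ = 20736 reaches it, so n = 4.

4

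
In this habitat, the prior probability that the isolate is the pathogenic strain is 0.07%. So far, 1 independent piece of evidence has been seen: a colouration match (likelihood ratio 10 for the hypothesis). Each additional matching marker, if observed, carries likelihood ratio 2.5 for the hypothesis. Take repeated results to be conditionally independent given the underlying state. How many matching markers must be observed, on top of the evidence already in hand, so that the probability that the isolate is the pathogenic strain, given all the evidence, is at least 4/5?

7

Prior odds = 0.0007/0.9993 = 7/9993.
Bayes factor of the evidence already in hand = 10.
Odds after that evidence = (7/9993) × 10 = 70/9993.
Target odds = 0.8/0.2 = 4.
Need 2.5ⁿ ≥ 4 ÷ (70/9993) = 19986/35.
2.5⁶ = 244.140625 falls short of 19986/35 but 2.5⁷ = 610.3515625 reaches it, so n = 7.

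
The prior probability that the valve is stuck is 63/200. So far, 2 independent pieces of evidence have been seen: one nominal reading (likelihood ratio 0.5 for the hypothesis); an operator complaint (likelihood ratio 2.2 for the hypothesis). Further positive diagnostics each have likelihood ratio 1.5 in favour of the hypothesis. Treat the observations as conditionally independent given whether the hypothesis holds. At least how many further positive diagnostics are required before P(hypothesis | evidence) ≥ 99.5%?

15

Prior odds = 0.315/0.685 = 63/137.
Combined Bayes factor of the evidence already in hand = 0.5 × 2.2 = 1.1.
Odds after that evidence = (63/137) × 1.1 = 693/1370.
Target odds = 0.995/0.005 = 199.
Need 1.5ⁿ ≥ 199 ÷ (693/1370) = 272630/693.
1.5¹⁴ = 4782969/16384 falls short of 272630/693 but 1.5¹⁵ = 14348907/32768 reaches it, so n = 15.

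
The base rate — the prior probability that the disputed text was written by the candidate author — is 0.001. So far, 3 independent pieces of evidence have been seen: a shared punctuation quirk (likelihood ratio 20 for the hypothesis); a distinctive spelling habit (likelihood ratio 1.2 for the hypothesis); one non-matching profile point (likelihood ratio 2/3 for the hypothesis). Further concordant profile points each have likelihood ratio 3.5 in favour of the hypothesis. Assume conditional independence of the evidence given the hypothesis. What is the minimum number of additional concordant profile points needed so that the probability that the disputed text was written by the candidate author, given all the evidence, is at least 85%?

Prior odds = 0.001/0.999 = 1/999.
Combined Bayes factor of the evidence already in hand = 20 × 1.2 × (2/3) = 16.
Odds after that evidence = (1/999) × 16 = 16/999.
Target odds = 0.85/0.15 = 17/3.
Need 3.5ⁿ ≥ 17/3 ÷ (16/999) = 353.8125.
3.5⁴ = 150.0625 falls short of 353.8125 but 3.5⁵ = 525.21875 reaches it, so n = 5.

5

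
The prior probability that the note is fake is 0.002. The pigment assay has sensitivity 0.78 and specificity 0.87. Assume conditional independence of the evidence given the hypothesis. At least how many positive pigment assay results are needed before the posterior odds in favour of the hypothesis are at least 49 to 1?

6

Prior odds: 0.002 ÷ 0.998 = 1/499.
False-positive rate = 1 − 0.87 = 0.13; likelihood ratio of a positive = 0.78/0.13 = 6.
Target odds = 49.
Need (1/499) × 6ⁿ ≥ 49, i.e. 6ⁿ ≥ 24451.
6⁵ = 7776 falls short of 24451 but 6⁶ = 46656 reaches it, so n = 6.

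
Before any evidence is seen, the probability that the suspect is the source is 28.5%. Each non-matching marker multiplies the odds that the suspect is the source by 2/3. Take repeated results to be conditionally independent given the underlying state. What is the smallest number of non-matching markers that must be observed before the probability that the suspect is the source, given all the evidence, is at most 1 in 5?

2

Prior odds: 0.285 ÷ 0.715 = 57/143.
Likelihood ratio per non-matching marker = 2/3.
Target odds: 0.2 ÷ 0.8 = 0.25.
Require (2/3)ⁿ ≤ 0.25 ÷ (57/143) = 143/228.
(2/3)¹ = 2/3 is still above 143/228 but (2/3)² = 4/9 is at or below it, so n = 2.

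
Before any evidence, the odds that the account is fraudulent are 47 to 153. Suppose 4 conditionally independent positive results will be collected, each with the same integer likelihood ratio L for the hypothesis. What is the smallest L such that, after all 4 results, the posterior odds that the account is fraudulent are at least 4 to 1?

2

Prior odds = 47/153.
Target odds = 4.
Need L⁴ ≥ 4 ÷ (47/153) = 612/47.
1⁴ = 1 < 612/47 ≤ 16 = 2⁴, so L = 2.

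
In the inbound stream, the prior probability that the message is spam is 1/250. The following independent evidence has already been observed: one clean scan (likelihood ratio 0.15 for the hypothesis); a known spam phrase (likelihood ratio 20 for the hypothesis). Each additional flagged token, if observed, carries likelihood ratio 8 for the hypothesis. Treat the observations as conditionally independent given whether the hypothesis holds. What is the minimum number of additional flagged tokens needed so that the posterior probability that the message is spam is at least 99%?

Prior odds = 0.004/0.996 = 1/249.
Combined Bayes factor of the evidence already in hand = 0.15 × 20 = 3.
Odds after that evidence = (1/249) × 3 = 1/83.
Target odds = 0.99/0.01 = 99.
Need 8ⁿ ≥ 99 ÷ (1/83) = 8217.
8⁴ = 4096 falls short of 8217 but 8⁵ = 32768 reaches it, so n = 5.

5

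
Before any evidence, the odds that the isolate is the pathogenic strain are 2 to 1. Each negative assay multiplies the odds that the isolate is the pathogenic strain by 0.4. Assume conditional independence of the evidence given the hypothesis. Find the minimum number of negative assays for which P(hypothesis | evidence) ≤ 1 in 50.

6

Prior odds = 2.
Likelihood ratio per negative assay = 0.4.
Target posterior odds = 0.02/0.98 = 1/49.
Require 0.4ⁿ ≤ 1/49 ÷ 2 = 1/98.
0.4⁵ = 0.01024 is still above 1/98 but 0.4⁶ = 64/15625 is at or below it, so n = 6.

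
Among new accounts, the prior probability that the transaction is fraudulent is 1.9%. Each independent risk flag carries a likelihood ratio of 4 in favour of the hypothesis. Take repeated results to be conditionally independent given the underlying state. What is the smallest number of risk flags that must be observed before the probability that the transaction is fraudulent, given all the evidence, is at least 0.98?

Prior odds = 0.019/0.981 = 19/981.
Likelihood ratio per risk flag = 4.
Target odds: 0.98 ÷ 0.02 = 49.
Require 4ⁿ ≥ 49 ÷ (19/981) = 48069/19.
4⁵ = 1024 falls short of 48069/19 but 4⁶ = 4096 reaches it, so n = 6.

6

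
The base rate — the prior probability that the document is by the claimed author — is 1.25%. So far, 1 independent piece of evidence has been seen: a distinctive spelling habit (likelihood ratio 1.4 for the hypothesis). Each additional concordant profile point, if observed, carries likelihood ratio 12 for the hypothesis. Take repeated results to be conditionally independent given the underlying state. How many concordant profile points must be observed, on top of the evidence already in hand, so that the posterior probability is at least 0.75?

3

Prior odds = 0.0125/0.9875 = 1/79.
Bayes factor of the evidence already in hand = 1.4.
Odds after that evidence = (1/79) × 1.4 = 7/395.
Target odds = 0.75/0.25 = 3.
Need 12ⁿ ≥ 3 ÷ (7/395) = 1185/7.
12² = 144 falls short of 1185/7 but 12³ = 1728 reaches it, so n = 3.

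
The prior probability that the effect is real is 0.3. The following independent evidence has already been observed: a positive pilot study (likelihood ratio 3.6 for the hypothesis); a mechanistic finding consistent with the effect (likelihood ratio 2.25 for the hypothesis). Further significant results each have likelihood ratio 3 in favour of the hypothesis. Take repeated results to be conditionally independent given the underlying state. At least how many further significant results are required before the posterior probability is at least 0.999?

Prior odds = 0.3/0.7 = 3/7.
Combined Bayes factor of the evidence already in hand = 3.6 × 2.25 = 8.1.
Odds after that evidence = (3/7) × 8.1 = 243/70.
Target odds = 0.999/0.001 = 999.
Need 3ⁿ ≥ 999 ÷ (243/70) = 2590/9.
3⁵ = 243 falls short of 2590/9 but 3⁶ = 729 reaches it, so n = 6.

6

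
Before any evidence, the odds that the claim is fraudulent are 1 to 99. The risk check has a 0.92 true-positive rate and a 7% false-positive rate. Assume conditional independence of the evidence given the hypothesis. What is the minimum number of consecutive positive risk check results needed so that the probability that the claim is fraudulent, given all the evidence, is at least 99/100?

Prior odds = 1/99.
Likelihood ratio of a positive result = 0.92/0.07 = 92/7.
Target posterior odds = 0.99/0.01 = 99.
Require (92/7)ⁿ ≥ 99 ÷ (1/99) = 9801.
(92/7)³ = 778688/343 falls short of 9801 but (92/7)⁴ = 71639296/2401 reaches it, so n = 4.

4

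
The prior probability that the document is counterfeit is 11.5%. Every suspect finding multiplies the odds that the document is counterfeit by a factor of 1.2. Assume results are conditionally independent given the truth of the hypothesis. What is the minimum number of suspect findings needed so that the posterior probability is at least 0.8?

Prior odds: 0.115 ÷ 0.885 = 23/177.
Likelihood ratio per suspect finding = 1.2.
Target posterior odds = 0.8/0.2 = 4.
Need (23/177) × 1.2ⁿ ≥ 4, i.e. 1.2ⁿ ≥ 708/23.
1.2¹⁸ ≈26.6233 falls short of 708/23 but 1.2¹⁹ ≈31.948 reaches it, so n = 19.

19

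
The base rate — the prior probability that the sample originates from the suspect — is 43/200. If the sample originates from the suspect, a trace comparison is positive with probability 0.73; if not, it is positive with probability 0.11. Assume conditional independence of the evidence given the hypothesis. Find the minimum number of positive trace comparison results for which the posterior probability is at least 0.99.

4

Prior odds = 0.215/0.785 = 43/157.
Likelihood ratio of a positive = 0.73/0.11 = 73/11.
Target posterior odds = 0.99/0.01 = 99.
Require (73/11)ⁿ ≥ 99 ÷ (43/157) = 15543/43.
(73/11)³ = 389017/1331 falls short of 15543/43 but (73/11)⁴ = 28398241/14641 reaches it, so n = 4.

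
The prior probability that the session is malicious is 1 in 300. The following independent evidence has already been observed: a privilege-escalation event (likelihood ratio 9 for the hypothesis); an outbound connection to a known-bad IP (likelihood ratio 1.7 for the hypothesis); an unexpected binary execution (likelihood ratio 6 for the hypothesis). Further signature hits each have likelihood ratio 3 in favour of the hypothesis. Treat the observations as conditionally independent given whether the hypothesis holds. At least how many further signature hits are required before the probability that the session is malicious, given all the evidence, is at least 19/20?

4

Prior odds = (1/300)/(299/300) = 1/299.
Combined Bayes factor of the evidence already in hand = 9 × 1.7 × 6 = 91.8.
Odds after that evidence = (1/299) × 91.8 = 459/1495.
Target odds = 0.95/0.05 = 19.
Need 3ⁿ ≥ 19 ÷ (459/1495) = 28405/459.
3³ = 27 falls short of 28405/459 but 3⁴ = 81 reaches it, so n = 4.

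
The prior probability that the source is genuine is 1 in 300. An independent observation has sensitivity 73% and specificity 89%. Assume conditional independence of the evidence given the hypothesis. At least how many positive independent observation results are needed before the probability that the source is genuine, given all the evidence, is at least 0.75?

4

Prior odds = (1/300)/(299/300) = 1/299.
False-positive rate = 1 − 0.89 = 0.11; likelihood ratio of a positive = 0.73/0.11 = 73/11.
Target odds: 0.75 ÷ 0.25 = 3.
Need (1/299) × (73/11)ⁿ ≥ 3, i.e. (73/11)ⁿ ≥ 897.
(73/11)³ = 389017/1331 falls short of 897 but (73/11)⁴ = 28398241/14641 reaches it, so n = 4.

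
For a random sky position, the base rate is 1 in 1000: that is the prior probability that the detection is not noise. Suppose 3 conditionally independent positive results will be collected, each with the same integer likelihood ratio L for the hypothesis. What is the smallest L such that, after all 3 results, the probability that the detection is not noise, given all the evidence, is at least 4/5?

16

Prior odds = 0.001/0.999 = 1/999.
Target odds = 0.8/0.2 = 4.
Need L³ ≥ 4 ÷ (1/999) = 3996.
15³ = 3375 < 3996 ≤ 4096 = 16³, so L = 16.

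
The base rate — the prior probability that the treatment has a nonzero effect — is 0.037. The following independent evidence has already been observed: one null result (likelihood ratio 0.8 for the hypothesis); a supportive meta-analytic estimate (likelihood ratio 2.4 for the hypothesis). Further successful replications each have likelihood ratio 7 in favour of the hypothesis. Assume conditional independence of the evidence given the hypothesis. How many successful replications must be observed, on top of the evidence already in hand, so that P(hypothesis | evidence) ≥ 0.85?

Prior odds = 0.037/0.963 = 37/963.
Combined Bayes factor of the evidence already in hand = 0.8 × 2.4 = 1.92.
Odds after that evidence = (37/963) × 1.92 = 592/8025.
Target odds = 0.85/0.15 = 17/3.
Need 7ⁿ ≥ 17/3 ÷ (592/8025) = 45475/592.
7² = 49 falls short of 45475/592 but 7³ = 343 reaches it, so n = 3.

3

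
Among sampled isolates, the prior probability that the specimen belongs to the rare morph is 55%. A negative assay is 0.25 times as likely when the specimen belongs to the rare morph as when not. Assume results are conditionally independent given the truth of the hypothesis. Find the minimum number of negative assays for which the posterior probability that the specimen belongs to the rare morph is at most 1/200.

Prior odds = 0.55/0.45 = 11/9.
Likelihood ratio per negative assay = 0.25.
Target posterior odds = 0.005/0.995 = 1/199.
Need (11/9) × 0.25ⁿ ≤ 1/199, i.e. 0.25ⁿ ≤ 9/2189.
0.25³ = 0.015625 is still above 9/2189 but 0.25⁴ = 0.00390625 is at or below it, so n = 4.

4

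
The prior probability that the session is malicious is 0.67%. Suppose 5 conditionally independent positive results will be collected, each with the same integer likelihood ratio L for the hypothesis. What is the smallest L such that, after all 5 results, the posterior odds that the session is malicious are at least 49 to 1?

Prior odds = 0.0067/0.9933 = 67/9933.
Target odds = 49.
Need L⁵ ≥ 49 ÷ (67/9933) = 486717/67.
5⁵ = 3125 < 486717/67 ≤ 7776 = 6⁵, so L = 6.

6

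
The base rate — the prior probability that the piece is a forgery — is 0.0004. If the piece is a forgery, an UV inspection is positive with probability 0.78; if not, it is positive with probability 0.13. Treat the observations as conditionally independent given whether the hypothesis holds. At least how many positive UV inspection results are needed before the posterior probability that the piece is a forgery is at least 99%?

7

Prior odds: 0.0004 ÷ 0.9996 = 1/2499.
Likelihood ratio of a positive = 0.78/0.13 = 6.
Target odds: 0.99 ÷ 0.01 = 99.
Need (1/2499) × 6ⁿ ≥ 99, i.e. 6ⁿ ≥ 247401.
6⁶ = 46656 falls short of 247401 but 6⁷ = 279936 reaches it, so n = 7.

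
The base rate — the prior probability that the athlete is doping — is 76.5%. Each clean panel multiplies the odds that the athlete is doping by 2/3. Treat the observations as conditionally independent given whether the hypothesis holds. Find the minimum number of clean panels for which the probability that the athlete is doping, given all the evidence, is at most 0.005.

16

Prior odds: 0.765 ÷ 0.235 = 153/47.
Likelihood ratio per clean panel = 2/3.
Target posterior odds = 0.005/0.995 = 1/199.
Need (153/47) × (2/3)ⁿ ≤ 1/199, i.e. (2/3)ⁿ ≤ 47/30447.
(2/3)¹⁵ = 32768/14348907 is still above 47/30447 but (2/3)¹⁶ = 65536/43046721 is at or below it, so n = 16.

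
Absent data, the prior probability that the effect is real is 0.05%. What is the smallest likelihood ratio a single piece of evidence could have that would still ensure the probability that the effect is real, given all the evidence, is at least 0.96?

47976

Prior odds = 0.0005/0.9995 = 1/1999.
Target odds = 0.96/0.04 = 24.
Required Bayes factor = 24 ÷ (1/1999) = 47976.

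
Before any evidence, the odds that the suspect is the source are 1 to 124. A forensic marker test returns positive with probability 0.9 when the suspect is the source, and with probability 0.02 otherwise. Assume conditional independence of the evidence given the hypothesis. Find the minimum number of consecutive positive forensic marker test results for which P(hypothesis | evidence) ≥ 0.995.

3

Prior odds = 1/124.
Likelihood ratio of a positive result = 0.9/0.02 = 45.
Target odds: 0.995 ÷ 0.005 = 199.
Need (1/124) × 45ⁿ ≥ 199, i.e. 45ⁿ ≥ 24676.
45² = 2025 falls short of 24676 but 45³ = 91125 reaches it, so n = 3.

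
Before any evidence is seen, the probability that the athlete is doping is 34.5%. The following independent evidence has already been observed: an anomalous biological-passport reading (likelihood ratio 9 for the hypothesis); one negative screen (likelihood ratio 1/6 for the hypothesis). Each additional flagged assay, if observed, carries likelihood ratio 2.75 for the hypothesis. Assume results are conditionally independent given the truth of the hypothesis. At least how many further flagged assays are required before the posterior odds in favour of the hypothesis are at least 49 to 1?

5

Prior odds = 0.345/0.655 = 69/131.
Combined Bayes factor of the evidence already in hand = 9 × (1/6) = 1.5.
Odds after that evidence = (69/131) × 1.5 = 207/262.
Target odds = 49.
Need 2.75ⁿ ≥ 49 ÷ (207/262) = 12838/207.
2.75⁴ = 57.19140625 falls short of 12838/207 but 2.75⁵ = 161051/1024 reaches it, so n = 5.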